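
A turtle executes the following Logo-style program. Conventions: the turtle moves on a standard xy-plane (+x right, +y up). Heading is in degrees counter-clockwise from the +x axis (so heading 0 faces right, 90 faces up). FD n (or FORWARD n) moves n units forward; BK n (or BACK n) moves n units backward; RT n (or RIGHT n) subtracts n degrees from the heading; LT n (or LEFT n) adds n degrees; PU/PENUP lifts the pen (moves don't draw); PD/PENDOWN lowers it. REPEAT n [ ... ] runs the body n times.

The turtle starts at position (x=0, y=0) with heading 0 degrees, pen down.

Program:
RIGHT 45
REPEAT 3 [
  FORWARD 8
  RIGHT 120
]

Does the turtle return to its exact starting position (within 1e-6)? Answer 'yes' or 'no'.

Executing turtle program step by step:
Start: pos=(0,0), heading=0, pen down
RT 45: heading 0 -> 315
REPEAT 3 [
  -- iteration 1/3 --
  FD 8: (0,0) -> (5.657,-5.657) [heading=315, draw]
  RT 120: heading 315 -> 195
  -- iteration 2/3 --
  FD 8: (5.657,-5.657) -> (-2.071,-7.727) [heading=195, draw]
  RT 120: heading 195 -> 75
  -- iteration 3/3 --
  FD 8: (-2.071,-7.727) -> (0,0) [heading=75, draw]
  RT 120: heading 75 -> 315
]
Final: pos=(0,0), heading=315, 3 segment(s) drawn

Start position: (0, 0)
Final position: (0, 0)
Distance = 0; < 1e-6 -> CLOSED

Answer: yes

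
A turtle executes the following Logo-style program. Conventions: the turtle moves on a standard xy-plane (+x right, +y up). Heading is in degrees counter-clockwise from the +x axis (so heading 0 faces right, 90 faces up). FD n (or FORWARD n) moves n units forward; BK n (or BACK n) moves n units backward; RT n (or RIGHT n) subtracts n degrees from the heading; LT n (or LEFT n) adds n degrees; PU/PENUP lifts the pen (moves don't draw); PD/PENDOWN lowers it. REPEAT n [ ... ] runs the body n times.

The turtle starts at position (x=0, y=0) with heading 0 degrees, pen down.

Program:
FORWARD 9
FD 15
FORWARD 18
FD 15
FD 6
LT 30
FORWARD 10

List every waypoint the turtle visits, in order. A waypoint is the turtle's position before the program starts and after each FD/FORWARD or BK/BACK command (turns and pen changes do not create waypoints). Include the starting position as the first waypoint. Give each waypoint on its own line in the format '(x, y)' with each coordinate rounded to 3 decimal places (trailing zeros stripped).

Executing turtle program step by step:
Start: pos=(0,0), heading=0, pen down
FD 9: (0,0) -> (9,0) [heading=0, draw]
FD 15: (9,0) -> (24,0) [heading=0, draw]
FD 18: (24,0) -> (42,0) [heading=0, draw]
FD 15: (42,0) -> (57,0) [heading=0, draw]
FD 6: (57,0) -> (63,0) [heading=0, draw]
LT 30: heading 0 -> 30
FD 10: (63,0) -> (71.66,5) [heading=30, draw]
Final: pos=(71.66,5), heading=30, 6 segment(s) drawn
Waypoints (7 total):
(0, 0)
(9, 0)
(24, 0)
(42, 0)
(57, 0)
(63, 0)
(71.66, 5)

Answer: (0, 0)
(9, 0)
(24, 0)
(42, 0)
(57, 0)
(63, 0)
(71.66, 5)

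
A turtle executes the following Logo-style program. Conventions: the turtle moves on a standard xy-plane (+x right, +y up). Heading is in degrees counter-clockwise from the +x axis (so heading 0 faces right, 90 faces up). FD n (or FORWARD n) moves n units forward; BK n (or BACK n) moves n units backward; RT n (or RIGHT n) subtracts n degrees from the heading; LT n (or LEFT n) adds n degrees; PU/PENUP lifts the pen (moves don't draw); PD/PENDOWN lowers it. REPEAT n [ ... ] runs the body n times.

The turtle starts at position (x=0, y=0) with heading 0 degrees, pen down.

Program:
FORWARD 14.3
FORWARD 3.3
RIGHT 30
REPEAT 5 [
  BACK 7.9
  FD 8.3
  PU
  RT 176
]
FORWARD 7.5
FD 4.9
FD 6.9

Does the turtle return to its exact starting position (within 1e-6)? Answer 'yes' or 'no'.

Answer: no

Derivation:
Executing turtle program step by step:
Start: pos=(0,0), heading=0, pen down
FD 14.3: (0,0) -> (14.3,0) [heading=0, draw]
FD 3.3: (14.3,0) -> (17.6,0) [heading=0, draw]
RT 30: heading 0 -> 330
REPEAT 5 [
  -- iteration 1/5 --
  BK 7.9: (17.6,0) -> (10.758,3.95) [heading=330, draw]
  FD 8.3: (10.758,3.95) -> (17.946,-0.2) [heading=330, draw]
  PU: pen up
  RT 176: heading 330 -> 154
  -- iteration 2/5 --
  BK 7.9: (17.946,-0.2) -> (25.047,-3.663) [heading=154, move]
  FD 8.3: (25.047,-3.663) -> (17.587,-0.025) [heading=154, move]
  PU: pen up
  RT 176: heading 154 -> 338
  -- iteration 3/5 --
  BK 7.9: (17.587,-0.025) -> (10.262,2.935) [heading=338, move]
  FD 8.3: (10.262,2.935) -> (17.958,-0.174) [heading=338, move]
  PU: pen up
  RT 176: heading 338 -> 162
  -- iteration 4/5 --
  BK 7.9: (17.958,-0.174) -> (25.471,-2.616) [heading=162, move]
  FD 8.3: (25.471,-2.616) -> (17.577,-0.051) [heading=162, move]
  PU: pen up
  RT 176: heading 162 -> 346
  -- iteration 5/5 --
  BK 7.9: (17.577,-0.051) -> (9.912,1.86) [heading=346, move]
  FD 8.3: (9.912,1.86) -> (17.965,-0.148) [heading=346, move]
  PU: pen up
  RT 176: heading 346 -> 170
]
FD 7.5: (17.965,-0.148) -> (10.579,1.155) [heading=170, move]
FD 4.9: (10.579,1.155) -> (5.754,2.006) [heading=170, move]
FD 6.9: (5.754,2.006) -> (-1.041,3.204) [heading=170, move]
Final: pos=(-1.041,3.204), heading=170, 4 segment(s) drawn

Start position: (0, 0)
Final position: (-1.041, 3.204)
Distance = 3.369; >= 1e-6 -> NOT closed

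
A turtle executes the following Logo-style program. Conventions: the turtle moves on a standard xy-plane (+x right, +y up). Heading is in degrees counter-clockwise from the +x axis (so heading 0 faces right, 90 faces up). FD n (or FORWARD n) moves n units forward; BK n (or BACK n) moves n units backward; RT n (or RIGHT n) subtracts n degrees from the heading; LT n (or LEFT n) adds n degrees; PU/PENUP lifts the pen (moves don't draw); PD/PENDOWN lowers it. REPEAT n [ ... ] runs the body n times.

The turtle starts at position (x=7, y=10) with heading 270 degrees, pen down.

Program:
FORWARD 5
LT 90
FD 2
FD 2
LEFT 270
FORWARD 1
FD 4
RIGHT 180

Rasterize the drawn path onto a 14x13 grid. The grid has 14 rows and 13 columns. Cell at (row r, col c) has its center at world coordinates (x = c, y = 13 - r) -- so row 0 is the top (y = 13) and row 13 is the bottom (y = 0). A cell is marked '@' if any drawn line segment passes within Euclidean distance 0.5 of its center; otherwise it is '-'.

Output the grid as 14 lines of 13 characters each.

Answer: -------------
-------------
-------------
-------@-----
-------@-----
-------@-----
-------@-----
-------@-----
-------@@@@@-
-----------@-
-----------@-
-----------@-
-----------@-
-----------@-

Derivation:
Segment 0: (7,10) -> (7,5)
Segment 1: (7,5) -> (9,5)
Segment 2: (9,5) -> (11,5)
Segment 3: (11,5) -> (11,4)
Segment 4: (11,4) -> (11,-0)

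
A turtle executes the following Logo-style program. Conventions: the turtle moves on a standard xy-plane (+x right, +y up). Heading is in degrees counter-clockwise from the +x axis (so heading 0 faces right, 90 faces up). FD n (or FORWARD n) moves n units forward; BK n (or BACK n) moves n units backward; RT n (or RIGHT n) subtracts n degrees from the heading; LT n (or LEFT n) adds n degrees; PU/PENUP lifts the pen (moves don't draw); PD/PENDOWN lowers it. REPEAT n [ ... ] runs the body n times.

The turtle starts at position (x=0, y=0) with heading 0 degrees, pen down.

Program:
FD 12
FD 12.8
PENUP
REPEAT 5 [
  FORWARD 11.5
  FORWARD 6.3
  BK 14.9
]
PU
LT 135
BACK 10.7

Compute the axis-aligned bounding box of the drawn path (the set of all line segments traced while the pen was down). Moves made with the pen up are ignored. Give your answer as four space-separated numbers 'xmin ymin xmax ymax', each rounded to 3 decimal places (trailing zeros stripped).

Executing turtle program step by step:
Start: pos=(0,0), heading=0, pen down
FD 12: (0,0) -> (12,0) [heading=0, draw]
FD 12.8: (12,0) -> (24.8,0) [heading=0, draw]
PU: pen up
REPEAT 5 [
  -- iteration 1/5 --
  FD 11.5: (24.8,0) -> (36.3,0) [heading=0, move]
  FD 6.3: (36.3,0) -> (42.6,0) [heading=0, move]
  BK 14.9: (42.6,0) -> (27.7,0) [heading=0, move]
  -- iteration 2/5 --
  FD 11.5: (27.7,0) -> (39.2,0) [heading=0, move]
  FD 6.3: (39.2,0) -> (45.5,0) [heading=0, move]
  BK 14.9: (45.5,0) -> (30.6,0) [heading=0, move]
  -- iteration 3/5 --
  FD 11.5: (30.6,0) -> (42.1,0) [heading=0, move]
  FD 6.3: (42.1,0) -> (48.4,0) [heading=0, move]
  BK 14.9: (48.4,0) -> (33.5,0) [heading=0, move]
  -- iteration 4/5 --
  FD 11.5: (33.5,0) -> (45,0) [heading=0, move]
  FD 6.3: (45,0) -> (51.3,0) [heading=0, move]
  BK 14.9: (51.3,0) -> (36.4,0) [heading=0, move]
  -- iteration 5/5 --
  FD 11.5: (36.4,0) -> (47.9,0) [heading=0, move]
  FD 6.3: (47.9,0) -> (54.2,0) [heading=0, move]
  BK 14.9: (54.2,0) -> (39.3,0) [heading=0, move]
]
PU: pen up
LT 135: heading 0 -> 135
BK 10.7: (39.3,0) -> (46.866,-7.566) [heading=135, move]
Final: pos=(46.866,-7.566), heading=135, 2 segment(s) drawn

Segment endpoints: x in {0, 12, 24.8}, y in {0}
xmin=0, ymin=0, xmax=24.8, ymax=0

Answer: 0 0 24.8 0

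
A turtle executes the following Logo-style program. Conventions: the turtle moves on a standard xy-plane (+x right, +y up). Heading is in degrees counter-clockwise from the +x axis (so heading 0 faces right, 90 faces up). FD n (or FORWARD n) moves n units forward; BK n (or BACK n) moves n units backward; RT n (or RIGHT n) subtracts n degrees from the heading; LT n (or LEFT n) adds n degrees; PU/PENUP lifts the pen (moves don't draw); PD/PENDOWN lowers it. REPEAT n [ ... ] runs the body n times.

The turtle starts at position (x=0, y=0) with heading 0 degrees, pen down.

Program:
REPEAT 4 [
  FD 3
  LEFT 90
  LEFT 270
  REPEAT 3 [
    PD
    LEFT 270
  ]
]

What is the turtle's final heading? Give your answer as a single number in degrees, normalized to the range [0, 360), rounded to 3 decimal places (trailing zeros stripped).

Answer: 0

Derivation:
Executing turtle program step by step:
Start: pos=(0,0), heading=0, pen down
REPEAT 4 [
  -- iteration 1/4 --
  FD 3: (0,0) -> (3,0) [heading=0, draw]
  LT 90: heading 0 -> 90
  LT 270: heading 90 -> 0
  REPEAT 3 [
    -- iteration 1/3 --
    PD: pen down
    LT 270: heading 0 -> 270
    -- iteration 2/3 --
    PD: pen down
    LT 270: heading 270 -> 180
    -- iteration 3/3 --
    PD: pen down
    LT 270: heading 180 -> 90
  ]
  -- iteration 2/4 --
  FD 3: (3,0) -> (3,3) [heading=90, draw]
  LT 90: heading 90 -> 180
  LT 270: heading 180 -> 90
  REPEAT 3 [
    -- iteration 1/3 --
    PD: pen down
    LT 270: heading 90 -> 0
    -- iteration 2/3 --
    PD: pen down
    LT 270: heading 0 -> 270
    -- iteration 3/3 --
    PD: pen down
    LT 270: heading 270 -> 180
  ]
  -- iteration 3/4 --
  FD 3: (3,3) -> (0,3) [heading=180, draw]
  LT 90: heading 180 -> 270
  LT 270: heading 270 -> 180
  REPEAT 3 [
    -- iteration 1/3 --
    PD: pen down
    LT 270: heading 180 -> 90
    -- iteration 2/3 --
    PD: pen down
    LT 270: heading 90 -> 0
    -- iteration 3/3 --
    PD: pen down
    LT 270: heading 0 -> 270
  ]
  -- iteration 4/4 --
  FD 3: (0,3) -> (0,0) [heading=270, draw]
  LT 90: heading 270 -> 0
  LT 270: heading 0 -> 270
  REPEAT 3 [
    -- iteration 1/3 --
    PD: pen down
    LT 270: heading 270 -> 180
    -- iteration 2/3 --
    PD: pen down
    LT 270: heading 180 -> 90
    -- iteration 3/3 --
    PD: pen down
    LT 270: heading 90 -> 0
  ]
]
Final: pos=(0,0), heading=0, 4 segment(s) drawn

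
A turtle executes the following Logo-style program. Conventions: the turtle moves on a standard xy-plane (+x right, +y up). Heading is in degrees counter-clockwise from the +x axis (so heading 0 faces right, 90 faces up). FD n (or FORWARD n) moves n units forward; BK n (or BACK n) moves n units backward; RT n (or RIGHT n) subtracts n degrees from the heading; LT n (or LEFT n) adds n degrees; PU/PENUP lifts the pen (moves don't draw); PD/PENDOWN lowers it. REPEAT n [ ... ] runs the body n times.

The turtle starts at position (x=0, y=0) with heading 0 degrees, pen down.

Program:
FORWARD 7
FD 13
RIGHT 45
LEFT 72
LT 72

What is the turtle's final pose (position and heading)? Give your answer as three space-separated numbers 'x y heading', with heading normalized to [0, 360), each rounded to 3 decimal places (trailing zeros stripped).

Executing turtle program step by step:
Start: pos=(0,0), heading=0, pen down
FD 7: (0,0) -> (7,0) [heading=0, draw]
FD 13: (7,0) -> (20,0) [heading=0, draw]
RT 45: heading 0 -> 315
LT 72: heading 315 -> 27
LT 72: heading 27 -> 99
Final: pos=(20,0), heading=99, 2 segment(s) drawn

Answer: 20 0 99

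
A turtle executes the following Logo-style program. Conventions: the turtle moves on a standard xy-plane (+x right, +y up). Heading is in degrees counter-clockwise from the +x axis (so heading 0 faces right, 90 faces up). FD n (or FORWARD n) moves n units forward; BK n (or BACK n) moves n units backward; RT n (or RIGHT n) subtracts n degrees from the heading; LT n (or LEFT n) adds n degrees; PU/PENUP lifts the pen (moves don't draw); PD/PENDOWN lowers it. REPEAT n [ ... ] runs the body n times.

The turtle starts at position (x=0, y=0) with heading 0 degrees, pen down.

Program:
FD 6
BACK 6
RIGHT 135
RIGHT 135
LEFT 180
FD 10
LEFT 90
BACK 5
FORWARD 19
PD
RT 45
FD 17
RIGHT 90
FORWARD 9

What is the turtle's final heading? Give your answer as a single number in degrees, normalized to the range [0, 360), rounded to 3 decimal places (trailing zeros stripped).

Answer: 225

Derivation:
Executing turtle program step by step:
Start: pos=(0,0), heading=0, pen down
FD 6: (0,0) -> (6,0) [heading=0, draw]
BK 6: (6,0) -> (0,0) [heading=0, draw]
RT 135: heading 0 -> 225
RT 135: heading 225 -> 90
LT 180: heading 90 -> 270
FD 10: (0,0) -> (0,-10) [heading=270, draw]
LT 90: heading 270 -> 0
BK 5: (0,-10) -> (-5,-10) [heading=0, draw]
FD 19: (-5,-10) -> (14,-10) [heading=0, draw]
PD: pen down
RT 45: heading 0 -> 315
FD 17: (14,-10) -> (26.021,-22.021) [heading=315, draw]
RT 90: heading 315 -> 225
FD 9: (26.021,-22.021) -> (19.657,-28.385) [heading=225, draw]
Final: pos=(19.657,-28.385), heading=225, 7 segment(s) drawn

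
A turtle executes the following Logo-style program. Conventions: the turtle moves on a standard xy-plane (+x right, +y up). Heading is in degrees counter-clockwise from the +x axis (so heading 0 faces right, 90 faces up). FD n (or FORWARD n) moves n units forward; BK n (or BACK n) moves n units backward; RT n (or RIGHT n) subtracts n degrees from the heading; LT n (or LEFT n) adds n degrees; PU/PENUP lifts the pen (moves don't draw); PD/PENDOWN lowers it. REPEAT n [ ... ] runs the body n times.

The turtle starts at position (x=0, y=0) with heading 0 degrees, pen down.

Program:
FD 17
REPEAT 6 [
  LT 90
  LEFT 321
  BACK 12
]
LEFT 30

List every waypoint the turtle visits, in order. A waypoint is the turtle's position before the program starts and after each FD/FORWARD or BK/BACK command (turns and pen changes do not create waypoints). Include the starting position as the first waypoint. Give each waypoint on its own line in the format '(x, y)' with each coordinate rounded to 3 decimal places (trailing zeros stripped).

Executing turtle program step by step:
Start: pos=(0,0), heading=0, pen down
FD 17: (0,0) -> (17,0) [heading=0, draw]
REPEAT 6 [
  -- iteration 1/6 --
  LT 90: heading 0 -> 90
  LT 321: heading 90 -> 51
  BK 12: (17,0) -> (9.448,-9.326) [heading=51, draw]
  -- iteration 2/6 --
  LT 90: heading 51 -> 141
  LT 321: heading 141 -> 102
  BK 12: (9.448,-9.326) -> (11.943,-21.064) [heading=102, draw]
  -- iteration 3/6 --
  LT 90: heading 102 -> 192
  LT 321: heading 192 -> 153
  BK 12: (11.943,-21.064) -> (22.635,-26.511) [heading=153, draw]
  -- iteration 4/6 --
  LT 90: heading 153 -> 243
  LT 321: heading 243 -> 204
  BK 12: (22.635,-26.511) -> (33.598,-21.631) [heading=204, draw]
  -- iteration 5/6 --
  LT 90: heading 204 -> 294
  LT 321: heading 294 -> 255
  BK 12: (33.598,-21.631) -> (36.704,-10.039) [heading=255, draw]
  -- iteration 6/6 --
  LT 90: heading 255 -> 345
  LT 321: heading 345 -> 306
  BK 12: (36.704,-10.039) -> (29.65,-0.331) [heading=306, draw]
]
LT 30: heading 306 -> 336
Final: pos=(29.65,-0.331), heading=336, 7 segment(s) drawn
Waypoints (8 total):
(0, 0)
(17, 0)
(9.448, -9.326)
(11.943, -21.064)
(22.635, -26.511)
(33.598, -21.631)
(36.704, -10.039)
(29.65, -0.331)

Answer: (0, 0)
(17, 0)
(9.448, -9.326)
(11.943, -21.064)
(22.635, -26.511)
(33.598, -21.631)
(36.704, -10.039)
(29.65, -0.331)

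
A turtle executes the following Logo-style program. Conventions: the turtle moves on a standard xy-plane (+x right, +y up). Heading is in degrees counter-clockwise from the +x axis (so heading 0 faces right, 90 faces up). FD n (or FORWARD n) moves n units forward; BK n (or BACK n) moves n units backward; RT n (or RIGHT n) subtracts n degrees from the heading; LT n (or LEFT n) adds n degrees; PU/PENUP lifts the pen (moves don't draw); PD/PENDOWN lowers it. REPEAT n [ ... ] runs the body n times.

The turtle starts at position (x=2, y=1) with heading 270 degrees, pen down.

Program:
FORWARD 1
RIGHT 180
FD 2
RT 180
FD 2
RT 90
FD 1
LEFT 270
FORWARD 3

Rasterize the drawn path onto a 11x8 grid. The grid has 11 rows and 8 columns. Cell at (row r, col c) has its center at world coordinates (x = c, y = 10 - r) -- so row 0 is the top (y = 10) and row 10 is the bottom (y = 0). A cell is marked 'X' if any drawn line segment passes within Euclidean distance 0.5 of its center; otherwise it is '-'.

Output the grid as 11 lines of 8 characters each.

Answer: --------
--------
--------
--------
--------
--------
--------
-X------
-XX-----
-XX-----
-XX-----

Derivation:
Segment 0: (2,1) -> (2,0)
Segment 1: (2,0) -> (2,2)
Segment 2: (2,2) -> (2,0)
Segment 3: (2,0) -> (1,-0)
Segment 4: (1,-0) -> (1,3)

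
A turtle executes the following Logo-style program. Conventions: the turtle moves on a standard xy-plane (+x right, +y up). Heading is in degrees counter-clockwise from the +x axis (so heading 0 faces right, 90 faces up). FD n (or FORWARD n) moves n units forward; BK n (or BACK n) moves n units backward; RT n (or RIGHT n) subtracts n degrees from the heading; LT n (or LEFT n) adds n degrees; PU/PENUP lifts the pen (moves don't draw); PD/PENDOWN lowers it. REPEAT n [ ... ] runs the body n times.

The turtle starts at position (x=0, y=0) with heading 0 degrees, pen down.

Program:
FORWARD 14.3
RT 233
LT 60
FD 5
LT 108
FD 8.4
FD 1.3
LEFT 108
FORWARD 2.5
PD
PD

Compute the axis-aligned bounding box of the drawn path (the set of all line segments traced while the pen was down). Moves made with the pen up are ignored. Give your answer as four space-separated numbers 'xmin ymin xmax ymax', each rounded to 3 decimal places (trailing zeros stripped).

Executing turtle program step by step:
Start: pos=(0,0), heading=0, pen down
FD 14.3: (0,0) -> (14.3,0) [heading=0, draw]
RT 233: heading 0 -> 127
LT 60: heading 127 -> 187
FD 5: (14.3,0) -> (9.337,-0.609) [heading=187, draw]
LT 108: heading 187 -> 295
FD 8.4: (9.337,-0.609) -> (12.887,-8.222) [heading=295, draw]
FD 1.3: (12.887,-8.222) -> (13.437,-9.401) [heading=295, draw]
LT 108: heading 295 -> 43
FD 2.5: (13.437,-9.401) -> (15.265,-7.696) [heading=43, draw]
PD: pen down
PD: pen down
Final: pos=(15.265,-7.696), heading=43, 5 segment(s) drawn

Segment endpoints: x in {0, 9.337, 12.887, 13.437, 14.3, 15.265}, y in {-9.401, -8.222, -7.696, -0.609, 0}
xmin=0, ymin=-9.401, xmax=15.265, ymax=0

Answer: 0 -9.401 15.265 0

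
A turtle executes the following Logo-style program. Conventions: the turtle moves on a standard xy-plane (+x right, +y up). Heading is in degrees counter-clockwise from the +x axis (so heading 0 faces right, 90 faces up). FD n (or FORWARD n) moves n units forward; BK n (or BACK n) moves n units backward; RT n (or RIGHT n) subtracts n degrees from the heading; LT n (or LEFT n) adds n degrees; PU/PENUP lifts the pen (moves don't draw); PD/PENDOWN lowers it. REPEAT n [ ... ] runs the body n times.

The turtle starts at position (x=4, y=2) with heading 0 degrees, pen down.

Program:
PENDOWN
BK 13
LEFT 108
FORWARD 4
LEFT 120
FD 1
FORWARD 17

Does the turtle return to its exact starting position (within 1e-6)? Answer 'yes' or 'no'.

Answer: no

Derivation:
Executing turtle program step by step:
Start: pos=(4,2), heading=0, pen down
PD: pen down
BK 13: (4,2) -> (-9,2) [heading=0, draw]
LT 108: heading 0 -> 108
FD 4: (-9,2) -> (-10.236,5.804) [heading=108, draw]
LT 120: heading 108 -> 228
FD 1: (-10.236,5.804) -> (-10.905,5.061) [heading=228, draw]
FD 17: (-10.905,5.061) -> (-22.28,-7.572) [heading=228, draw]
Final: pos=(-22.28,-7.572), heading=228, 4 segment(s) drawn

Start position: (4, 2)
Final position: (-22.28, -7.572)
Distance = 27.969; >= 1e-6 -> NOT closed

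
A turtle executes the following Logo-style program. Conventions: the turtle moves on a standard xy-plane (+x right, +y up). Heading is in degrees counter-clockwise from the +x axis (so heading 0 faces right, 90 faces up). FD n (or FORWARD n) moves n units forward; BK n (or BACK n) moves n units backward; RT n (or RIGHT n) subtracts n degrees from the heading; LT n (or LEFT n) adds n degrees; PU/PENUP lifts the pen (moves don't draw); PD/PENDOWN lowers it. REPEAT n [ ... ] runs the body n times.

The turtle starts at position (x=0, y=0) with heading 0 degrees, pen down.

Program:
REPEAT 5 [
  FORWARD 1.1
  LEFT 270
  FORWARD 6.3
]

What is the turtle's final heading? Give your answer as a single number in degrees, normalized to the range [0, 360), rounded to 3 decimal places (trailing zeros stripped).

Answer: 270

Derivation:
Executing turtle program step by step:
Start: pos=(0,0), heading=0, pen down
REPEAT 5 [
  -- iteration 1/5 --
  FD 1.1: (0,0) -> (1.1,0) [heading=0, draw]
  LT 270: heading 0 -> 270
  FD 6.3: (1.1,0) -> (1.1,-6.3) [heading=270, draw]
  -- iteration 2/5 --
  FD 1.1: (1.1,-6.3) -> (1.1,-7.4) [heading=270, draw]
  LT 270: heading 270 -> 180
  FD 6.3: (1.1,-7.4) -> (-5.2,-7.4) [heading=180, draw]
  -- iteration 3/5 --
  FD 1.1: (-5.2,-7.4) -> (-6.3,-7.4) [heading=180, draw]
  LT 270: heading 180 -> 90
  FD 6.3: (-6.3,-7.4) -> (-6.3,-1.1) [heading=90, draw]
  -- iteration 4/5 --
  FD 1.1: (-6.3,-1.1) -> (-6.3,0) [heading=90, draw]
  LT 270: heading 90 -> 0
  FD 6.3: (-6.3,0) -> (0,0) [heading=0, draw]
  -- iteration 5/5 --
  FD 1.1: (0,0) -> (1.1,0) [heading=0, draw]
  LT 270: heading 0 -> 270
  FD 6.3: (1.1,0) -> (1.1,-6.3) [heading=270, draw]
]
Final: pos=(1.1,-6.3), heading=270, 10 segment(s) drawn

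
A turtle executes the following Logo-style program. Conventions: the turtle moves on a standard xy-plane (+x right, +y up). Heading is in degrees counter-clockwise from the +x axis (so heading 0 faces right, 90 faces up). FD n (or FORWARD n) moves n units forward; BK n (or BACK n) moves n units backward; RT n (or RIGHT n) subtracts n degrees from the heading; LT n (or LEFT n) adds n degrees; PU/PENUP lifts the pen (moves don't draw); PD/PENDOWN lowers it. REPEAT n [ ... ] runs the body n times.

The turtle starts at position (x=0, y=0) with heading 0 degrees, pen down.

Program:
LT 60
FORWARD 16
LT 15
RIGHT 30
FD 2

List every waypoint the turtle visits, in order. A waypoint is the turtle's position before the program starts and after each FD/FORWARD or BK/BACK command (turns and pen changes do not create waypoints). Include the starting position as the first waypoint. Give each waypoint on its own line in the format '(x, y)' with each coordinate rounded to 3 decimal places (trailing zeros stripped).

Executing turtle program step by step:
Start: pos=(0,0), heading=0, pen down
LT 60: heading 0 -> 60
FD 16: (0,0) -> (8,13.856) [heading=60, draw]
LT 15: heading 60 -> 75
RT 30: heading 75 -> 45
FD 2: (8,13.856) -> (9.414,15.271) [heading=45, draw]
Final: pos=(9.414,15.271), heading=45, 2 segment(s) drawn
Waypoints (3 total):
(0, 0)
(8, 13.856)
(9.414, 15.271)

Answer: (0, 0)
(8, 13.856)
(9.414, 15.271)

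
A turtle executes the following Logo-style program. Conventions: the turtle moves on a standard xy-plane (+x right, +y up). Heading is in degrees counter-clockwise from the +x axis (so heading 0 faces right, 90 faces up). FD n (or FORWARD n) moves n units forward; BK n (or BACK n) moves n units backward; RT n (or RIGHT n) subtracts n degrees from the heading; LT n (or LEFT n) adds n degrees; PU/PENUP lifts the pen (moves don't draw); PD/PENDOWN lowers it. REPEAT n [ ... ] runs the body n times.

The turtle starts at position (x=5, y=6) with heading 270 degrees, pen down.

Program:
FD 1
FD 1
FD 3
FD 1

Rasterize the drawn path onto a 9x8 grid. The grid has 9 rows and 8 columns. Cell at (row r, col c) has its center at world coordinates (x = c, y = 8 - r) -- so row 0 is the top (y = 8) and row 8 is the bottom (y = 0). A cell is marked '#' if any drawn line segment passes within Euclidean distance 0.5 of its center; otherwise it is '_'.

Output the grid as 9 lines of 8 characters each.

Answer: ________
________
_____#__
_____#__
_____#__
_____#__
_____#__
_____#__
_____#__

Derivation:
Segment 0: (5,6) -> (5,5)
Segment 1: (5,5) -> (5,4)
Segment 2: (5,4) -> (5,1)
Segment 3: (5,1) -> (5,0)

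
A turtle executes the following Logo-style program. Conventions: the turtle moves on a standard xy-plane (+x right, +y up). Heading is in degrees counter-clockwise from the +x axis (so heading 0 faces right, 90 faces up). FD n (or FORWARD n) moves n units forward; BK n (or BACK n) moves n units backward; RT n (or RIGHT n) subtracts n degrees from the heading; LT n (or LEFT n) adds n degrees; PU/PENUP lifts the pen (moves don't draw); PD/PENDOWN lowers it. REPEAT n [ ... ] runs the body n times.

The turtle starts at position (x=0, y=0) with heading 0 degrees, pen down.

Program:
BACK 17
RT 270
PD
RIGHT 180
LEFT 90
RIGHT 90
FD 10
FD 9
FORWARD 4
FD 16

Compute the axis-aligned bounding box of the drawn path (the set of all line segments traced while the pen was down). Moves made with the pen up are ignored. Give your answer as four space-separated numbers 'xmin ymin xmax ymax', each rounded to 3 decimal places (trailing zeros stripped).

Executing turtle program step by step:
Start: pos=(0,0), heading=0, pen down
BK 17: (0,0) -> (-17,0) [heading=0, draw]
RT 270: heading 0 -> 90
PD: pen down
RT 180: heading 90 -> 270
LT 90: heading 270 -> 0
RT 90: heading 0 -> 270
FD 10: (-17,0) -> (-17,-10) [heading=270, draw]
FD 9: (-17,-10) -> (-17,-19) [heading=270, draw]
FD 4: (-17,-19) -> (-17,-23) [heading=270, draw]
FD 16: (-17,-23) -> (-17,-39) [heading=270, draw]
Final: pos=(-17,-39), heading=270, 5 segment(s) drawn

Segment endpoints: x in {-17, -17, -17, -17, 0}, y in {-39, -23, -19, -10, 0}
xmin=-17, ymin=-39, xmax=0, ymax=0

Answer: -17 -39 0 0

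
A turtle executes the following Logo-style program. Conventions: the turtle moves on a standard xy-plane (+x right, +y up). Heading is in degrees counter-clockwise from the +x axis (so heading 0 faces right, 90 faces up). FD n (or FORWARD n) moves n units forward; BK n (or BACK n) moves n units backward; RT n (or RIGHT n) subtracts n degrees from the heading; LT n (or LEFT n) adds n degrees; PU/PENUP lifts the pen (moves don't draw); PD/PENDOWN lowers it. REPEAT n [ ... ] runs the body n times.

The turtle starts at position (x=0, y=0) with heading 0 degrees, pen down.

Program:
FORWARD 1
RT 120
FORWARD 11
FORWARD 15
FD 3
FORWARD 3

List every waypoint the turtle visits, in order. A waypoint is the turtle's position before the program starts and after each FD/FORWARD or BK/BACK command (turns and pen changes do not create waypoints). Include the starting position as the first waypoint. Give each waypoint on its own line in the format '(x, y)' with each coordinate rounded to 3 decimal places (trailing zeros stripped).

Answer: (0, 0)
(1, 0)
(-4.5, -9.526)
(-12, -22.517)
(-13.5, -25.115)
(-15, -27.713)

Derivation:
Executing turtle program step by step:
Start: pos=(0,0), heading=0, pen down
FD 1: (0,0) -> (1,0) [heading=0, draw]
RT 120: heading 0 -> 240
FD 11: (1,0) -> (-4.5,-9.526) [heading=240, draw]
FD 15: (-4.5,-9.526) -> (-12,-22.517) [heading=240, draw]
FD 3: (-12,-22.517) -> (-13.5,-25.115) [heading=240, draw]
FD 3: (-13.5,-25.115) -> (-15,-27.713) [heading=240, draw]
Final: pos=(-15,-27.713), heading=240, 5 segment(s) drawn
Waypoints (6 total):
(0, 0)
(1, 0)
(-4.5, -9.526)
(-12, -22.517)
(-13.5, -25.115)
(-15, -27.713)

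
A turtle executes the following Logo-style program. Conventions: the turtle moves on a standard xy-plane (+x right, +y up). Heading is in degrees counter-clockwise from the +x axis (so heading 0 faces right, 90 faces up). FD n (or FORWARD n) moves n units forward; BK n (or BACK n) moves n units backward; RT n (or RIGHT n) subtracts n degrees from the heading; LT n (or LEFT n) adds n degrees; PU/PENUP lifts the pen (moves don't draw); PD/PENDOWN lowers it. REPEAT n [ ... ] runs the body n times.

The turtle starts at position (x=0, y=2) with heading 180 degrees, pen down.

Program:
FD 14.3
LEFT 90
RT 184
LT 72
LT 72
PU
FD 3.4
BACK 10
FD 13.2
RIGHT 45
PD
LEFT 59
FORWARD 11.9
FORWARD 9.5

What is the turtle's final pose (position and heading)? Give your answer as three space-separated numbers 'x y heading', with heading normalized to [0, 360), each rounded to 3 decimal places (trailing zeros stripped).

Answer: -27.924 -22.29 244

Derivation:
Executing turtle program step by step:
Start: pos=(0,2), heading=180, pen down
FD 14.3: (0,2) -> (-14.3,2) [heading=180, draw]
LT 90: heading 180 -> 270
RT 184: heading 270 -> 86
LT 72: heading 86 -> 158
LT 72: heading 158 -> 230
PU: pen up
FD 3.4: (-14.3,2) -> (-16.485,-0.605) [heading=230, move]
BK 10: (-16.485,-0.605) -> (-10.058,7.056) [heading=230, move]
FD 13.2: (-10.058,7.056) -> (-18.542,-3.056) [heading=230, move]
RT 45: heading 230 -> 185
PD: pen down
LT 59: heading 185 -> 244
FD 11.9: (-18.542,-3.056) -> (-23.759,-13.752) [heading=244, draw]
FD 9.5: (-23.759,-13.752) -> (-27.924,-22.29) [heading=244, draw]
Final: pos=(-27.924,-22.29), heading=244, 3 segment(s) drawn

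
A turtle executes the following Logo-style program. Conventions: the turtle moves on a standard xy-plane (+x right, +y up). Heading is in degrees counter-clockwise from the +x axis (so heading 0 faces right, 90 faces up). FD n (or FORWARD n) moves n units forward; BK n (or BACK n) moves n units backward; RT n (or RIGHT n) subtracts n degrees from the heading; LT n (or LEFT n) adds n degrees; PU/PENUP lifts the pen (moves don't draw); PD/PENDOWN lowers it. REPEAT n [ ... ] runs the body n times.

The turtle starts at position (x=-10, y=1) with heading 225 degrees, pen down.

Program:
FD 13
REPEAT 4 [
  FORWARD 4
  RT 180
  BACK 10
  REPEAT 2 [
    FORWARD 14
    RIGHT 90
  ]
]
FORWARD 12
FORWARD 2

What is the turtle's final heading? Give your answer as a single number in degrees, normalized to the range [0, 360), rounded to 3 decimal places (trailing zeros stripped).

Answer: 225

Derivation:
Executing turtle program step by step:
Start: pos=(-10,1), heading=225, pen down
FD 13: (-10,1) -> (-19.192,-8.192) [heading=225, draw]
REPEAT 4 [
  -- iteration 1/4 --
  FD 4: (-19.192,-8.192) -> (-22.021,-11.021) [heading=225, draw]
  RT 180: heading 225 -> 45
  BK 10: (-22.021,-11.021) -> (-29.092,-18.092) [heading=45, draw]
  REPEAT 2 [
    -- iteration 1/2 --
    FD 14: (-29.092,-18.092) -> (-19.192,-8.192) [heading=45, draw]
    RT 90: heading 45 -> 315
    -- iteration 2/2 --
    FD 14: (-19.192,-8.192) -> (-9.293,-18.092) [heading=315, draw]
    RT 90: heading 315 -> 225
  ]
  -- iteration 2/4 --
  FD 4: (-9.293,-18.092) -> (-12.121,-20.92) [heading=225, draw]
  RT 180: heading 225 -> 45
  BK 10: (-12.121,-20.92) -> (-19.192,-27.991) [heading=45, draw]
  REPEAT 2 [
    -- iteration 1/2 --
    FD 14: (-19.192,-27.991) -> (-9.293,-18.092) [heading=45, draw]
    RT 90: heading 45 -> 315
    -- iteration 2/2 --
    FD 14: (-9.293,-18.092) -> (0.607,-27.991) [heading=315, draw]
    RT 90: heading 315 -> 225
  ]
  -- iteration 3/4 --
  FD 4: (0.607,-27.991) -> (-2.222,-30.82) [heading=225, draw]
  RT 180: heading 225 -> 45
  BK 10: (-2.222,-30.82) -> (-9.293,-37.891) [heading=45, draw]
  REPEAT 2 [
    -- iteration 1/2 --
    FD 14: (-9.293,-37.891) -> (0.607,-27.991) [heading=45, draw]
    RT 90: heading 45 -> 315
    -- iteration 2/2 --
    FD 14: (0.607,-27.991) -> (10.506,-37.891) [heading=315, draw]
    RT 90: heading 315 -> 225
  ]
  -- iteration 4/4 --
  FD 4: (10.506,-37.891) -> (7.678,-40.719) [heading=225, draw]
  RT 180: heading 225 -> 45
  BK 10: (7.678,-40.719) -> (0.607,-47.79) [heading=45, draw]
  REPEAT 2 [
    -- iteration 1/2 --
    FD 14: (0.607,-47.79) -> (10.506,-37.891) [heading=45, draw]
    RT 90: heading 45 -> 315
    -- iteration 2/2 --
    FD 14: (10.506,-37.891) -> (20.406,-47.79) [heading=315, draw]
    RT 90: heading 315 -> 225
  ]
]
FD 12: (20.406,-47.79) -> (11.92,-56.276) [heading=225, draw]
FD 2: (11.92,-56.276) -> (10.506,-57.69) [heading=225, draw]
Final: pos=(10.506,-57.69), heading=225, 19 segment(s) drawn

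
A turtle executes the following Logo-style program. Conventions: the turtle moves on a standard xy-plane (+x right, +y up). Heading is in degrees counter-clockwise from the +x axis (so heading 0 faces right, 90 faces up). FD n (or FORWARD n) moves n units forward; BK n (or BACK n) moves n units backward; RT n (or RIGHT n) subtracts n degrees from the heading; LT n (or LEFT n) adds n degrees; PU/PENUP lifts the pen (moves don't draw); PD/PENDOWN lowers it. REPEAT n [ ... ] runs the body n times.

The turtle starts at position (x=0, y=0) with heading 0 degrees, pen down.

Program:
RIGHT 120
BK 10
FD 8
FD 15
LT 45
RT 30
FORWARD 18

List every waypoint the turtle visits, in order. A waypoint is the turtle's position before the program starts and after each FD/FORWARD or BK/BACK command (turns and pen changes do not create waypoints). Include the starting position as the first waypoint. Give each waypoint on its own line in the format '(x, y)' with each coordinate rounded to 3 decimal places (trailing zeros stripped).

Executing turtle program step by step:
Start: pos=(0,0), heading=0, pen down
RT 120: heading 0 -> 240
BK 10: (0,0) -> (5,8.66) [heading=240, draw]
FD 8: (5,8.66) -> (1,1.732) [heading=240, draw]
FD 15: (1,1.732) -> (-6.5,-11.258) [heading=240, draw]
LT 45: heading 240 -> 285
RT 30: heading 285 -> 255
FD 18: (-6.5,-11.258) -> (-11.159,-28.645) [heading=255, draw]
Final: pos=(-11.159,-28.645), heading=255, 4 segment(s) drawn
Waypoints (5 total):
(0, 0)
(5, 8.66)
(1, 1.732)
(-6.5, -11.258)
(-11.159, -28.645)

Answer: (0, 0)
(5, 8.66)
(1, 1.732)
(-6.5, -11.258)
(-11.159, -28.645)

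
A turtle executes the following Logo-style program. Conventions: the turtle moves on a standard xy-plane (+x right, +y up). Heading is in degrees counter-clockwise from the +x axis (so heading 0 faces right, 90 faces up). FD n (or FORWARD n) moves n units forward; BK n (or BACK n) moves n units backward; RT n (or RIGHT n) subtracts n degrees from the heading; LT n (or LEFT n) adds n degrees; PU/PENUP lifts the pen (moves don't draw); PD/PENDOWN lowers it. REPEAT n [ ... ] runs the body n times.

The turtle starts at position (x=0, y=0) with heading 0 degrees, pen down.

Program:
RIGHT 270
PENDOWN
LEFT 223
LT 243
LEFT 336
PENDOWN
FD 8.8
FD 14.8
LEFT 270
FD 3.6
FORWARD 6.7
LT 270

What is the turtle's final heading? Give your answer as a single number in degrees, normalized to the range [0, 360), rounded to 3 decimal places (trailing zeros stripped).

Executing turtle program step by step:
Start: pos=(0,0), heading=0, pen down
RT 270: heading 0 -> 90
PD: pen down
LT 223: heading 90 -> 313
LT 243: heading 313 -> 196
LT 336: heading 196 -> 172
PD: pen down
FD 8.8: (0,0) -> (-8.714,1.225) [heading=172, draw]
FD 14.8: (-8.714,1.225) -> (-23.37,3.284) [heading=172, draw]
LT 270: heading 172 -> 82
FD 3.6: (-23.37,3.284) -> (-22.869,6.849) [heading=82, draw]
FD 6.7: (-22.869,6.849) -> (-21.937,13.484) [heading=82, draw]
LT 270: heading 82 -> 352
Final: pos=(-21.937,13.484), heading=352, 4 segment(s) drawn

Answer: 352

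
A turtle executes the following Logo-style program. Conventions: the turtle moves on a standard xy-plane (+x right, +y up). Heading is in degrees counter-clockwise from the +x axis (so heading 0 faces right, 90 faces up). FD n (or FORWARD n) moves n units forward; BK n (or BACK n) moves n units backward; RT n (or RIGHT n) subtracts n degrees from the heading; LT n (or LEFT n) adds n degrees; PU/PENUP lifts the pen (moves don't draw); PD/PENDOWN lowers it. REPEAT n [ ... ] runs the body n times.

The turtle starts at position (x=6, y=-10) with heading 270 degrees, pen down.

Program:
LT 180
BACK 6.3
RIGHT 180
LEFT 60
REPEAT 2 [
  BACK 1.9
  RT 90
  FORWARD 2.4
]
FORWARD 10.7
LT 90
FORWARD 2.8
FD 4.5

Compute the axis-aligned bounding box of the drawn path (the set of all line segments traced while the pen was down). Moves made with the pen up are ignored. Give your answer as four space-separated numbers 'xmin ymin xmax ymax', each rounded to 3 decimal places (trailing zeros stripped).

Answer: -10.89 -17.428 6 -9.233

Derivation:
Executing turtle program step by step:
Start: pos=(6,-10), heading=270, pen down
LT 180: heading 270 -> 90
BK 6.3: (6,-10) -> (6,-16.3) [heading=90, draw]
RT 180: heading 90 -> 270
LT 60: heading 270 -> 330
REPEAT 2 [
  -- iteration 1/2 --
  BK 1.9: (6,-16.3) -> (4.355,-15.35) [heading=330, draw]
  RT 90: heading 330 -> 240
  FD 2.4: (4.355,-15.35) -> (3.155,-17.428) [heading=240, draw]
  -- iteration 2/2 --
  BK 1.9: (3.155,-17.428) -> (4.105,-15.783) [heading=240, draw]
  RT 90: heading 240 -> 150
  FD 2.4: (4.105,-15.783) -> (2.026,-14.583) [heading=150, draw]
]
FD 10.7: (2.026,-14.583) -> (-7.24,-9.233) [heading=150, draw]
LT 90: heading 150 -> 240
FD 2.8: (-7.24,-9.233) -> (-8.64,-11.658) [heading=240, draw]
FD 4.5: (-8.64,-11.658) -> (-10.89,-15.555) [heading=240, draw]
Final: pos=(-10.89,-15.555), heading=240, 8 segment(s) drawn

Segment endpoints: x in {-10.89, -8.64, -7.24, 2.026, 3.155, 4.105, 4.355, 6, 6}, y in {-17.428, -16.3, -15.783, -15.555, -15.35, -14.583, -11.658, -10, -9.233}
xmin=-10.89, ymin=-17.428, xmax=6, ymax=-9.233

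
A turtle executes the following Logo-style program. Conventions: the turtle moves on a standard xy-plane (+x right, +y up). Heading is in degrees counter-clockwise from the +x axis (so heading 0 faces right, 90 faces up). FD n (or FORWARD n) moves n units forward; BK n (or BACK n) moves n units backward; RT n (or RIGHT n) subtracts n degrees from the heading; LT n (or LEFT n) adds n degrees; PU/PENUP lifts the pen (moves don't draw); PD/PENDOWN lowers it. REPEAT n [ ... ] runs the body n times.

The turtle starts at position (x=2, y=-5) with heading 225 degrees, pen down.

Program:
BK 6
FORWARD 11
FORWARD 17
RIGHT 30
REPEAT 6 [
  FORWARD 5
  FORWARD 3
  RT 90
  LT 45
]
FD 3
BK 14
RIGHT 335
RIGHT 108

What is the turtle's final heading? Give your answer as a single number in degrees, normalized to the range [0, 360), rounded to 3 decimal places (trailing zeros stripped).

Answer: 202

Derivation:
Executing turtle program step by step:
Start: pos=(2,-5), heading=225, pen down
BK 6: (2,-5) -> (6.243,-0.757) [heading=225, draw]
FD 11: (6.243,-0.757) -> (-1.536,-8.536) [heading=225, draw]
FD 17: (-1.536,-8.536) -> (-13.556,-20.556) [heading=225, draw]
RT 30: heading 225 -> 195
REPEAT 6 [
  -- iteration 1/6 --
  FD 5: (-13.556,-20.556) -> (-18.386,-21.85) [heading=195, draw]
  FD 3: (-18.386,-21.85) -> (-21.284,-22.627) [heading=195, draw]
  RT 90: heading 195 -> 105
  LT 45: heading 105 -> 150
  -- iteration 2/6 --
  FD 5: (-21.284,-22.627) -> (-25.614,-20.127) [heading=150, draw]
  FD 3: (-25.614,-20.127) -> (-28.212,-18.627) [heading=150, draw]
  RT 90: heading 150 -> 60
  LT 45: heading 60 -> 105
  -- iteration 3/6 --
  FD 5: (-28.212,-18.627) -> (-29.506,-13.797) [heading=105, draw]
  FD 3: (-29.506,-13.797) -> (-30.283,-10.899) [heading=105, draw]
  RT 90: heading 105 -> 15
  LT 45: heading 15 -> 60
  -- iteration 4/6 --
  FD 5: (-30.283,-10.899) -> (-27.783,-6.569) [heading=60, draw]
  FD 3: (-27.783,-6.569) -> (-26.283,-3.971) [heading=60, draw]
  RT 90: heading 60 -> 330
  LT 45: heading 330 -> 15
  -- iteration 5/6 --
  FD 5: (-26.283,-3.971) -> (-21.453,-2.677) [heading=15, draw]
  FD 3: (-21.453,-2.677) -> (-18.555,-1.901) [heading=15, draw]
  RT 90: heading 15 -> 285
  LT 45: heading 285 -> 330
  -- iteration 6/6 --
  FD 5: (-18.555,-1.901) -> (-14.225,-4.401) [heading=330, draw]
  FD 3: (-14.225,-4.401) -> (-11.627,-5.901) [heading=330, draw]
  RT 90: heading 330 -> 240
  LT 45: heading 240 -> 285
]
FD 3: (-11.627,-5.901) -> (-10.85,-8.799) [heading=285, draw]
BK 14: (-10.85,-8.799) -> (-14.474,4.724) [heading=285, draw]
RT 335: heading 285 -> 310
RT 108: heading 310 -> 202
Final: pos=(-14.474,4.724), heading=202, 17 segment(s) drawn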